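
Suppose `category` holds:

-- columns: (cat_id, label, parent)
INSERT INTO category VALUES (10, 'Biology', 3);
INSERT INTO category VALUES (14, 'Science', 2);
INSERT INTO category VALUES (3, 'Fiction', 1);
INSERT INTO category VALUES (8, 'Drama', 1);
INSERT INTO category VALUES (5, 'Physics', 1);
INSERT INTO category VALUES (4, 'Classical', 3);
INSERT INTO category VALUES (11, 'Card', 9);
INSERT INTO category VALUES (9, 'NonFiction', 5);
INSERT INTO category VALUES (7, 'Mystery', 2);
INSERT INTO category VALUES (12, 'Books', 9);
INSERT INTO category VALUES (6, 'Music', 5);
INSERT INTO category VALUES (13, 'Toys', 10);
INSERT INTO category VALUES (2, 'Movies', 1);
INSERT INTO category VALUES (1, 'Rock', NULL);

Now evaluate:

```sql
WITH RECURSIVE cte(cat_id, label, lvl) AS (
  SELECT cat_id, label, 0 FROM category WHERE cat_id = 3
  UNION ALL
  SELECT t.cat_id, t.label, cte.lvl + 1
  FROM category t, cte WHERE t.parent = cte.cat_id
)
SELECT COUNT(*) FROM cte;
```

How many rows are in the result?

4

Base: cat_id=3 (Fiction) at lvl 0.
Iteration 1: rows with parent in {3} -> Classical (id 4, lvl 1), Biology (id 10, lvl 1).
Iteration 2: rows with parent in {4,10} -> Toys (id 13, lvl 2).
Iteration 3: no rows with parent in {13}; recursion stops.
Total rows emitted: 4.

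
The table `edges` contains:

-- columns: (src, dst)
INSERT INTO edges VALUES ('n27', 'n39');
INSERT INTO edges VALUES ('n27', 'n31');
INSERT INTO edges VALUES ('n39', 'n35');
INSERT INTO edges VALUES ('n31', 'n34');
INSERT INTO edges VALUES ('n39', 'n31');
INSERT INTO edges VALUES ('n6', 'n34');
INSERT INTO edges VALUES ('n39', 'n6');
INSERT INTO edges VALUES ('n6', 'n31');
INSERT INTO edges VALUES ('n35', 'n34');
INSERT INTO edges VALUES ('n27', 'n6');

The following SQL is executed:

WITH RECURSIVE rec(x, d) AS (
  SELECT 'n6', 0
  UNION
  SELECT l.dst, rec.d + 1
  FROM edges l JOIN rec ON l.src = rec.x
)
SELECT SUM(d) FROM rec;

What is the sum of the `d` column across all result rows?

4

Base: (n6, d=0).
Iteration 1: edges from {n6} -> (n31, d=1), (n34, d=1).
Iteration 2: edges from {n31,n34} -> (n34, d=2).
Iteration 3: no outgoing edges from {n34}; recursion stops.
SUM(d) = 0 + 1 + 1 + 2 = 4.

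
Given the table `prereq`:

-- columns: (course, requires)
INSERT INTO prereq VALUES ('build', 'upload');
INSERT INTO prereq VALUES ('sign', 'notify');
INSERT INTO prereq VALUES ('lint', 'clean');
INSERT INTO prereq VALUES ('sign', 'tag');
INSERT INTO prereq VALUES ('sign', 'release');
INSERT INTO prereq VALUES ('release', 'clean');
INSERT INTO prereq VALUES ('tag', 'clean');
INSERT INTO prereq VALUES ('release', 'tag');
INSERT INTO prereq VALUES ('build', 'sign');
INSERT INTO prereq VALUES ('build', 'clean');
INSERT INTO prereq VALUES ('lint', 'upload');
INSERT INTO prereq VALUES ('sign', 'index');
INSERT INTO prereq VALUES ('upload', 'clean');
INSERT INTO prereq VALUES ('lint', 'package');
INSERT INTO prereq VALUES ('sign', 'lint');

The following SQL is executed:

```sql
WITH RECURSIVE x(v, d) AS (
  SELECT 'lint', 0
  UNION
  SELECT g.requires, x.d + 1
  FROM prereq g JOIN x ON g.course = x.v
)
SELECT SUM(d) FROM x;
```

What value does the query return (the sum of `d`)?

5

Base: (lint, d=0).
Iteration 1: edges from {lint} -> (clean, d=1), (package, d=1), (upload, d=1).
Iteration 2: edges from {clean,package,upload} -> (clean, d=2).
Iteration 3: no outgoing edges from {clean}; recursion stops.
SUM(d) = 0 + 1 + 1 + 1 + 2 = 5.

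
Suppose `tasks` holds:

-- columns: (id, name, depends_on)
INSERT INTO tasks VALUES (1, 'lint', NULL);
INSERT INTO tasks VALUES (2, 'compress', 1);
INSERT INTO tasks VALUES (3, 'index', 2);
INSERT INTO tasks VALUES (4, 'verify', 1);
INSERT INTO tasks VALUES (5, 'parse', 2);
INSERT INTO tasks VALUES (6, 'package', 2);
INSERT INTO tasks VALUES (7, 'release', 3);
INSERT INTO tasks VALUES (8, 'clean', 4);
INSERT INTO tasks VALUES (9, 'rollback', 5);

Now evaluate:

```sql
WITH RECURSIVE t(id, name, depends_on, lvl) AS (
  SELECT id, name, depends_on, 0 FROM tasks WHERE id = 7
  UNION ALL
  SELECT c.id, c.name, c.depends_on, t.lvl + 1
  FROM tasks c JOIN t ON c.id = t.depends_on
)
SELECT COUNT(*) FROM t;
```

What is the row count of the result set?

Base: id=7 (release), depends_on=3, lvl 0.
Iteration 1: join on id=3 -> index (id 3, depends_on=2, lvl 1).
Iteration 2: join on id=2 -> compress (id 2, depends_on=1, lvl 2).
Iteration 3: join on id=1 -> lint (id 1, depends_on=NULL, lvl 3).
Iteration 4: depends_on is NULL; no match; recursion stops.
Total rows emitted: 4.

4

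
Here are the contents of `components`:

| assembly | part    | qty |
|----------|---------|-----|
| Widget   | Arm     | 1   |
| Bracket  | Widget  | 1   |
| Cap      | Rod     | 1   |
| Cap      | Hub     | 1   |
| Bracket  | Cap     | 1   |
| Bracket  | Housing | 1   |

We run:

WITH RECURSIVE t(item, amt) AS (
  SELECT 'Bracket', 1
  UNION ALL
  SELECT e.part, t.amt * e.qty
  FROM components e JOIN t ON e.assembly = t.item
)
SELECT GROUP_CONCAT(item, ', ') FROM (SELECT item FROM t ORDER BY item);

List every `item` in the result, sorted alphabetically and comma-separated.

Base: (Bracket, amt=1).
Iteration 1: components of {Bracket} -> Cap = 1*1 = 1, Housing = 1*1 = 1, Widget = 1*1 = 1.
Iteration 2: components of {Cap,Housing,Widget} -> Arm = 1*1 = 1, Hub = 1*1 = 1, Rod = 1*1 = 1.
Iteration 3: no further components; recursion stops.

Arm, Bracket, Cap, Housing, Hub, Rod, Widget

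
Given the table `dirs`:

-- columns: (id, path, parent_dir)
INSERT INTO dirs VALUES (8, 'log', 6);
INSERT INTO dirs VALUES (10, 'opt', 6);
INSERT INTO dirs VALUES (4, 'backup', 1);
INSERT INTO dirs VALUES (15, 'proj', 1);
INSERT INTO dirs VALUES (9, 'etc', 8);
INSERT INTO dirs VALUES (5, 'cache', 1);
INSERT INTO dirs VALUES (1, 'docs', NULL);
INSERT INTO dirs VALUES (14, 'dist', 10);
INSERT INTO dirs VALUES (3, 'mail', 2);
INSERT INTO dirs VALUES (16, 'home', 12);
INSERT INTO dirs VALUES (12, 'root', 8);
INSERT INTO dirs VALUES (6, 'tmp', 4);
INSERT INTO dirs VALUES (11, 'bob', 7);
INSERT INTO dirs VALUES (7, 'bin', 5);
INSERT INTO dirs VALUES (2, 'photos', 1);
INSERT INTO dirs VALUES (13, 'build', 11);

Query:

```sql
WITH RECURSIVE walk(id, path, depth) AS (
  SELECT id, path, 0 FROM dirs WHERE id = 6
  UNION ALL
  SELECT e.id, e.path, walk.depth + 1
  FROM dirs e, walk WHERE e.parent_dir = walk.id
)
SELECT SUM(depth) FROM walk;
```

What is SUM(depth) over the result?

11

Base: id=6 (tmp) at depth 0.
Iteration 1: rows with parent_dir in {6} -> log (id 8, depth 1), opt (id 10, depth 1).
Iteration 2: rows with parent_dir in {8,10} -> etc (id 9, depth 2), root (id 12, depth 2), dist (id 14, depth 2).
Iteration 3: rows with parent_dir in {9,12,14} -> home (id 16, depth 3).
Iteration 4: no rows with parent_dir in {16}; recursion stops.
SUM(depth) = 0 + 1 + 1 + 2 + 2 + 2 + 3 = 11.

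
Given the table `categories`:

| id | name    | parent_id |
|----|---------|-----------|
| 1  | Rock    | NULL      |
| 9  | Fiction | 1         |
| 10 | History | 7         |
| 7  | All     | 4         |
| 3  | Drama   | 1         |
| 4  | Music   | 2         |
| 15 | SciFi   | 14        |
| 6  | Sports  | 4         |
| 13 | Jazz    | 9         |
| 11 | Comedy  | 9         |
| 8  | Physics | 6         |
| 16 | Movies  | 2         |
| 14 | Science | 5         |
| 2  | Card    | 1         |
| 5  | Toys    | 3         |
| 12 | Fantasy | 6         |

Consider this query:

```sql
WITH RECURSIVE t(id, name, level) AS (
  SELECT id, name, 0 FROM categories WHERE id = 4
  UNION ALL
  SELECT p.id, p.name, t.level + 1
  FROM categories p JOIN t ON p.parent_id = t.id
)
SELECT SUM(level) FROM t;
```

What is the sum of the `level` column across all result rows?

Base: id=4 (Music) at level 0.
Iteration 1: rows with parent_id in {4} -> Sports (id 6, level 1), All (id 7, level 1).
Iteration 2: rows with parent_id in {6,7} -> Physics (id 8, level 2), History (id 10, level 2), Fantasy (id 12, level 2).
Iteration 3: no rows with parent_id in {8,10,12}; recursion stops.
SUM(level) = 0 + 1 + 1 + 2 + 2 + 2 = 8.

8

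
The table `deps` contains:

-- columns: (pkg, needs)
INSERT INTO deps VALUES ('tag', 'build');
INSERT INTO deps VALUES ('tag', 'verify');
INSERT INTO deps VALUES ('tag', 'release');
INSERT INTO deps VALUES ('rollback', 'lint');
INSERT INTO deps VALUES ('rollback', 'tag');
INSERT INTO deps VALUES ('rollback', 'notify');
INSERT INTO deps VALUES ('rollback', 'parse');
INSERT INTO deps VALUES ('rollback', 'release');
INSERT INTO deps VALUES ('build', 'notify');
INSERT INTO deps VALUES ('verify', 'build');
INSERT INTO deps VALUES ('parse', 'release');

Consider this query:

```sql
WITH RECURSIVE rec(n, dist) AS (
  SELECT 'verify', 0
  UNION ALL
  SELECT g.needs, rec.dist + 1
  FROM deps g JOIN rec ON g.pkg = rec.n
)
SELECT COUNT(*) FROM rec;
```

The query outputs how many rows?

3

Base: (verify, dist=0).
Iteration 1: edges from {verify} -> (build, dist=1).
Iteration 2: edges from {build} -> (notify, dist=2).
Iteration 3: no outgoing edges from {notify}; recursion stops.
Total rows emitted: 3.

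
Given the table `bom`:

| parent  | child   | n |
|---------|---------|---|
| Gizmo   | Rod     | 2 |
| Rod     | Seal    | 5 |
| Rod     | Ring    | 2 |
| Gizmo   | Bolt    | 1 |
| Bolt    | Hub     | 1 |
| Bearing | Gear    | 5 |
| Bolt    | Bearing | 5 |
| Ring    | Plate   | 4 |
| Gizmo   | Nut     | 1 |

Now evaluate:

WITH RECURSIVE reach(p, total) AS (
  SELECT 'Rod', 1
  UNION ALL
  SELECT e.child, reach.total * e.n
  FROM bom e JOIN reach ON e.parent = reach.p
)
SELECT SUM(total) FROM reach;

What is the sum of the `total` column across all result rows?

16

Base: (Rod, total=1).
Iteration 1: components of {Rod} -> Ring = 1*2 = 2, Seal = 1*5 = 5.
Iteration 2: components of {Ring,Seal} -> Plate = 2*4 = 8.
Iteration 3: no further components; recursion stops.
SUM(total) = 1 + 5 + 2 + 8 = 16.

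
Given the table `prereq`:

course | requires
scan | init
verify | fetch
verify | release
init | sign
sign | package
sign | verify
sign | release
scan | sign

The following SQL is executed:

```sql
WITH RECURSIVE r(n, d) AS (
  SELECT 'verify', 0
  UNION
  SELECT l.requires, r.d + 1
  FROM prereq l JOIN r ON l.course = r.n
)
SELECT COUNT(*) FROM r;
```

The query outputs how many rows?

3

Base: (verify, d=0).
Iteration 1: edges from {verify} -> (fetch, d=1), (release, d=1).
Iteration 2: no outgoing edges from {fetch,release}; recursion stops.
Total rows emitted: 3.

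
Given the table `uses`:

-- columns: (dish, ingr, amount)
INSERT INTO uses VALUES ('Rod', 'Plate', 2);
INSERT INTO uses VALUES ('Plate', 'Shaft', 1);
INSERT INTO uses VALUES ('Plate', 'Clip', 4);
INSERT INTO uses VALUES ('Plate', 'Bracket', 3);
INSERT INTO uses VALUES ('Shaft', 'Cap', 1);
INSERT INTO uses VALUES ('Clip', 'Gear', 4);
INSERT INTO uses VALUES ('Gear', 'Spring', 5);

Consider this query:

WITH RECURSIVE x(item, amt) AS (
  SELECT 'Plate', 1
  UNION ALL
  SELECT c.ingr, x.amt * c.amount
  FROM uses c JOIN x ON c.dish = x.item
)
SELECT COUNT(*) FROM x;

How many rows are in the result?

Base: (Plate, amt=1).
Iteration 1: components of {Plate} -> Bracket = 1*3 = 3, Clip = 1*4 = 4, Shaft = 1*1 = 1.
Iteration 2: components of {Bracket,Clip,Shaft} -> Cap = 1*1 = 1, Gear = 4*4 = 16.
Iteration 3: components of {Cap,Gear} -> Spring = 16*5 = 80.
Iteration 4: no further components; recursion stops.
Total rows emitted: 7.

7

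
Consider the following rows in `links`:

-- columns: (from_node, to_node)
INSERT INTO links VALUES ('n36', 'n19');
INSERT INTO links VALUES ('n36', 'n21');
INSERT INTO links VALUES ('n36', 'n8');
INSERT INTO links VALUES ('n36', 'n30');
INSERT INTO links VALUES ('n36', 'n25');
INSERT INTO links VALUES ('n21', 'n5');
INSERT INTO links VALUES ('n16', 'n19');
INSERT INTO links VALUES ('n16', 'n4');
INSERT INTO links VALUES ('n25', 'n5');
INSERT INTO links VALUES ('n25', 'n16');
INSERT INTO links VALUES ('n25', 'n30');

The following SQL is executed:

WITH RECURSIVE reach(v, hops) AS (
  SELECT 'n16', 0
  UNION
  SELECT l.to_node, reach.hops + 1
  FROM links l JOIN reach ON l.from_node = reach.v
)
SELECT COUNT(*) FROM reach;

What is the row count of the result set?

3

Base: (n16, hops=0).
Iteration 1: edges from {n16} -> (n19, hops=1), (n4, hops=1).
Iteration 2: no outgoing edges from {n19,n4}; recursion stops.
Total rows emitted: 3.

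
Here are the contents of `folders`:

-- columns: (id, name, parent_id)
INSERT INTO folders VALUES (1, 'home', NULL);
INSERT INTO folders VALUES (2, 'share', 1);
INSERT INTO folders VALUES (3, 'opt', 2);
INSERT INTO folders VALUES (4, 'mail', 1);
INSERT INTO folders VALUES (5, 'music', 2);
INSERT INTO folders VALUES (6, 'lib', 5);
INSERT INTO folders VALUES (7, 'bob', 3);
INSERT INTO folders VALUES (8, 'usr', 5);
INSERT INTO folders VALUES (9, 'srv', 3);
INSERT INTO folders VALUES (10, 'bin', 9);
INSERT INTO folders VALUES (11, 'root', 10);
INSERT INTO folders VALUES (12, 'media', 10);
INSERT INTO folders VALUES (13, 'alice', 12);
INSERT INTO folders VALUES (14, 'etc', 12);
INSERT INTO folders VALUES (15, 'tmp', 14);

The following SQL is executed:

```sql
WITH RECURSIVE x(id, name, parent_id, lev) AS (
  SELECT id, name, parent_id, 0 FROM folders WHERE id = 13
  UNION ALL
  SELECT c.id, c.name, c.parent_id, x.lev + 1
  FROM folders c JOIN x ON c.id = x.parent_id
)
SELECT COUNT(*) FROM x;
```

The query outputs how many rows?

7

Base: id=13 (alice), parent_id=12, lev 0.
Iteration 1: join on id=12 -> media (id 12, parent_id=10, lev 1).
Iteration 2: join on id=10 -> bin (id 10, parent_id=9, lev 2).
Iteration 3: join on id=9 -> srv (id 9, parent_id=3, lev 3).
Iteration 4: join on id=3 -> opt (id 3, parent_id=2, lev 4).
Iteration 5: join on id=2 -> share (id 2, parent_id=1, lev 5).
Iteration 6: join on id=1 -> home (id 1, parent_id=NULL, lev 6).
Iteration 7: parent_id is NULL; no match; recursion stops.
Total rows emitted: 7.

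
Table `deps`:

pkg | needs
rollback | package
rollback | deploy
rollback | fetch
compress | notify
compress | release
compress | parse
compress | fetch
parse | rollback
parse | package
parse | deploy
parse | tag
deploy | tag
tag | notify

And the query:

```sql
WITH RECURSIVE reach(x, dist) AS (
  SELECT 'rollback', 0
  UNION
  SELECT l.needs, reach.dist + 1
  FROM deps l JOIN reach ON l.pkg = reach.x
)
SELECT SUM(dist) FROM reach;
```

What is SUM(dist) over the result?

8

Base: (rollback, dist=0).
Iteration 1: edges from {rollback} -> (deploy, dist=1), (fetch, dist=1), (package, dist=1).
Iteration 2: edges from {deploy,fetch,package} -> (tag, dist=2).
Iteration 3: edges from {tag} -> (notify, dist=3).
Iteration 4: no outgoing edges from {notify}; recursion stops.
SUM(dist) = 0 + 1 + 1 + 1 + 2 + 3 = 8.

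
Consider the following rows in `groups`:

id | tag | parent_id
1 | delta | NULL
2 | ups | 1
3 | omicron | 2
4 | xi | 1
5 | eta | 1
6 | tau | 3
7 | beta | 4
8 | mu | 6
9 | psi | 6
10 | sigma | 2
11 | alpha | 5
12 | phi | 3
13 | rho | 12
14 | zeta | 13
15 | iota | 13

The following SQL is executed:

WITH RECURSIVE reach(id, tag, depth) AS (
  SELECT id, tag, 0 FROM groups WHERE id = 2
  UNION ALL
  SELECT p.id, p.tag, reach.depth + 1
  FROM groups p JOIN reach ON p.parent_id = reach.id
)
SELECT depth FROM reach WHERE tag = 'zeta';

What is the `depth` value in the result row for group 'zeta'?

Base: id=2 (ups) at depth 0.
Iteration 1: rows with parent_id in {2} -> omicron (id 3, depth 1), sigma (id 10, depth 1).
Iteration 2: rows with parent_id in {3,10} -> tau (id 6, depth 2), phi (id 12, depth 2).
Iteration 3: rows with parent_id in {6,12} -> mu (id 8, depth 3), psi (id 9, depth 3), rho (id 13, depth 3).
Iteration 4: rows with parent_id in {8,9,13} -> zeta (id 14, depth 4), iota (id 15, depth 4).
Iteration 5: no rows with parent_id in {14,15}; recursion stops.

4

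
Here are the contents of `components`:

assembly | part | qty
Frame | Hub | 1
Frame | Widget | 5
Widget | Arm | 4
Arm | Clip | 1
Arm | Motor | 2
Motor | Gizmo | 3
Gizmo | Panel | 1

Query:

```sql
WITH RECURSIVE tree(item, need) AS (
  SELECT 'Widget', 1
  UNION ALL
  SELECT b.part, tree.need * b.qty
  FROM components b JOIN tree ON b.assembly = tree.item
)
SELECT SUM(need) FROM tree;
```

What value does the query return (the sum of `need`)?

Base: (Widget, need=1).
Iteration 1: components of {Widget} -> Arm = 1*4 = 4.
Iteration 2: components of {Arm} -> Clip = 4*1 = 4, Motor = 4*2 = 8.
Iteration 3: components of {Clip,Motor} -> Gizmo = 8*3 = 24.
Iteration 4: components of {Gizmo} -> Panel = 24*1 = 24.
Iteration 5: no further components; recursion stops.
SUM(need) = 1 + 4 + 4 + 8 + 24 + 24 = 65.

65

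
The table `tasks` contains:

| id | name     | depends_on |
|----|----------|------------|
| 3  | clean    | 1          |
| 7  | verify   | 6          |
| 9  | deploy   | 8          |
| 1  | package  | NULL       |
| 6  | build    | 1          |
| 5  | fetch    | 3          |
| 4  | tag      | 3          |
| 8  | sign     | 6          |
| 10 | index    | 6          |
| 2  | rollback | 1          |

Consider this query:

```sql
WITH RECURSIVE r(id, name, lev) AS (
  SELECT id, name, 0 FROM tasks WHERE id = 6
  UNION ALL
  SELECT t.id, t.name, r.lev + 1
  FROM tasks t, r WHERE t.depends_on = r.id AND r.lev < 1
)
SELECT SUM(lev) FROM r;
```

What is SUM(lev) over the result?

Base: id=6 (build) at lev 0.
Iteration 1: rows with depends_on in {6} -> verify (id 7, lev 1), sign (id 8, lev 1), index (id 10, lev 1).
Iteration 2: lev < 1 fails for all current rows; recursion stops.
SUM(lev) = 0 + 1 + 1 + 1 = 3.

3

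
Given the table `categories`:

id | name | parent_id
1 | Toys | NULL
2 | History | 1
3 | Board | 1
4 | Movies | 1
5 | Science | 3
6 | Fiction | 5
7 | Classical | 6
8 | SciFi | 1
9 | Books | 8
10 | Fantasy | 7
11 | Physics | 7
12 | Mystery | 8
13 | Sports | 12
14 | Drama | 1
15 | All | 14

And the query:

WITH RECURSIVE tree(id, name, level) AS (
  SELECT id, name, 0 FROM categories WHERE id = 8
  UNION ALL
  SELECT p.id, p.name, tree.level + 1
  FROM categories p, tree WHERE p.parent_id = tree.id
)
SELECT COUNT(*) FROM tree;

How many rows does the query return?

Base: id=8 (SciFi) at level 0.
Iteration 1: rows with parent_id in {8} -> Books (id 9, level 1), Mystery (id 12, level 1).
Iteration 2: rows with parent_id in {9,12} -> Sports (id 13, level 2).
Iteration 3: no rows with parent_id in {13}; recursion stops.
Total rows emitted: 4.

4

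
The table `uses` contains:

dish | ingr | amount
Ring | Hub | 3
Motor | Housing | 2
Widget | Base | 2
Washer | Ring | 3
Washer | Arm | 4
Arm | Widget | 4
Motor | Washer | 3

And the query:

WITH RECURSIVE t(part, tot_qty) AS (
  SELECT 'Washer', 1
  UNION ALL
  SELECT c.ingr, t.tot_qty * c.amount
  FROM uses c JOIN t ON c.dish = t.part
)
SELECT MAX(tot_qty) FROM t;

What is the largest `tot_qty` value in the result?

Base: (Washer, tot_qty=1).
Iteration 1: components of {Washer} -> Arm = 1*4 = 4, Ring = 1*3 = 3.
Iteration 2: components of {Arm,Ring} -> Hub = 3*3 = 9, Widget = 4*4 = 16.
Iteration 3: components of {Hub,Widget} -> Base = 16*2 = 32.
Iteration 4: no further components; recursion stops.
tot_qty values: 1, 3, 4, 9, 16, 32; the maximum is 32.

32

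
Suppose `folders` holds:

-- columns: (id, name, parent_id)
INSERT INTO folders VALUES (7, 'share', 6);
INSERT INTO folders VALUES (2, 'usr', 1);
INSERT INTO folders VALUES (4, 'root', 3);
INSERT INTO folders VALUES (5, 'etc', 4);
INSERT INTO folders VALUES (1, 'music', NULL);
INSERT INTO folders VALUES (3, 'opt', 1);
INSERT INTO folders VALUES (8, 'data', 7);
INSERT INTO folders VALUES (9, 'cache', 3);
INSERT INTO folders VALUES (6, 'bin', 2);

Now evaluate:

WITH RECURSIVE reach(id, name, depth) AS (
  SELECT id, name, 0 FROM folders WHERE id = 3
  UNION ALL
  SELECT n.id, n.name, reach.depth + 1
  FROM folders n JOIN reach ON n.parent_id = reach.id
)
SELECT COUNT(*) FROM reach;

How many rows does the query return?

4

Base: id=3 (opt) at depth 0.
Iteration 1: rows with parent_id in {3} -> root (id 4, depth 1), cache (id 9, depth 1).
Iteration 2: rows with parent_id in {4,9} -> etc (id 5, depth 2).
Iteration 3: no rows with parent_id in {5}; recursion stops.
Total rows emitted: 4.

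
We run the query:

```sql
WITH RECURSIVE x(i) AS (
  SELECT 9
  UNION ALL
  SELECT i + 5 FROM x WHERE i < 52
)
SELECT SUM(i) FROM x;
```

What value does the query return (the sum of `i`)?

315

Base: i=9.
Iteration 1: 9 < 52 holds -> i = 9 + 5 = 14.
Iteration 2: 14 < 52 holds -> i = 14 + 5 = 19.
Iteration 3: 19 < 52 holds -> i = 19 + 5 = 24.
Iteration 4: 24 < 52 holds -> i = 24 + 5 = 29.
Iteration 5: 29 < 52 holds -> i = 29 + 5 = 34.
Iteration 6: 34 < 52 holds -> i = 34 + 5 = 39.
Iteration 7: 39 < 52 holds -> i = 39 + 5 = 44.
Iteration 8: 44 < 52 holds -> i = 44 + 5 = 49.
Iteration 9: 49 < 52 holds -> i = 49 + 5 = 54.
Iteration 10: 54 < 52 fails; recursion stops.
SUM(i) = 9 + 14 + 19 + 24 + 29 + 34 + 39 + 44 + 49 + 54 = 315.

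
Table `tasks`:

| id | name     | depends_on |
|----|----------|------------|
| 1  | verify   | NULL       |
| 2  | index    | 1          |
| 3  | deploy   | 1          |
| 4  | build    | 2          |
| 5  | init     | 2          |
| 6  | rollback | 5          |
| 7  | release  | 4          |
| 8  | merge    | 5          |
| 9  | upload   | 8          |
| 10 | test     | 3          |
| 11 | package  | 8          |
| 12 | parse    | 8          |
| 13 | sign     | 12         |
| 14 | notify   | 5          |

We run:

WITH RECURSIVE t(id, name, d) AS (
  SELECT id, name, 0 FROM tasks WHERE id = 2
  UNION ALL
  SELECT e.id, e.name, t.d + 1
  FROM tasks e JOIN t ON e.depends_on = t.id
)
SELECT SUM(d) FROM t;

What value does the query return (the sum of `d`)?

23

Base: id=2 (index) at d 0.
Iteration 1: rows with depends_on in {2} -> build (id 4, d 1), init (id 5, d 1).
Iteration 2: rows with depends_on in {4,5} -> rollback (id 6, d 2), release (id 7, d 2), merge (id 8, d 2), notify (id 14, d 2).
Iteration 3: rows with depends_on in {6,7,8,14} -> upload (id 9, d 3), package (id 11, d 3), parse (id 12, d 3).
Iteration 4: rows with depends_on in {9,11,12} -> sign (id 13, d 4).
Iteration 5: no rows with depends_on in {13}; recursion stops.
SUM(d) = 0 + 1 + 1 + 2 + 2 + 2 + 2 + 3 + 3 + 3 + 4 = 23.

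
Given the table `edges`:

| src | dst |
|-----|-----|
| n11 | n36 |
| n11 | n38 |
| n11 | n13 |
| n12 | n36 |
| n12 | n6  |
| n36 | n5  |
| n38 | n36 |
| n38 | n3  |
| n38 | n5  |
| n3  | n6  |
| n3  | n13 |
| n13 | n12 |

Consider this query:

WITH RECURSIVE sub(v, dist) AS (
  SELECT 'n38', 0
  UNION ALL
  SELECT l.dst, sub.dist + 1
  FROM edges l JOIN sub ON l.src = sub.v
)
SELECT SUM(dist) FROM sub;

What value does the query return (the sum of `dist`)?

25

Base: (n38, dist=0).
Iteration 1: edges from {n38} -> (n3, dist=1), (n36, dist=1), (n5, dist=1).
Iteration 2: edges from {n3,n36,n5} -> (n13, dist=2), (n5, dist=2), (n6, dist=2).
Iteration 3: edges from {n13,n5,n6} -> (n12, dist=3).
Iteration 4: edges from {n12} -> (n36, dist=4), (n6, dist=4).
Iteration 5: edges from {n36,n6} -> (n5, dist=5).
Iteration 6: no outgoing edges from {n5}; recursion stops.
SUM(dist) = 0 + 1 + 1 + 1 + 2 + 2 + 2 + 3 + 4 + 4 + 5 = 25.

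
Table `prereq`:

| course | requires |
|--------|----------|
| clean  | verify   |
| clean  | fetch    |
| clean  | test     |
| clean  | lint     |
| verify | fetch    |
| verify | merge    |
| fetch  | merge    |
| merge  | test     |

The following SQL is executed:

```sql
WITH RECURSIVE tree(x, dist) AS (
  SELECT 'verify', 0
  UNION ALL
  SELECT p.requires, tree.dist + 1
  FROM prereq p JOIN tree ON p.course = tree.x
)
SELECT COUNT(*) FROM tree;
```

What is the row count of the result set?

Base: (verify, dist=0).
Iteration 1: edges from {verify} -> (fetch, dist=1), (merge, dist=1).
Iteration 2: edges from {fetch,merge} -> (merge, dist=2), (test, dist=2).
Iteration 3: edges from {merge,test} -> (test, dist=3).
Iteration 4: no outgoing edges from {test}; recursion stops.
Total rows emitted: 6.

6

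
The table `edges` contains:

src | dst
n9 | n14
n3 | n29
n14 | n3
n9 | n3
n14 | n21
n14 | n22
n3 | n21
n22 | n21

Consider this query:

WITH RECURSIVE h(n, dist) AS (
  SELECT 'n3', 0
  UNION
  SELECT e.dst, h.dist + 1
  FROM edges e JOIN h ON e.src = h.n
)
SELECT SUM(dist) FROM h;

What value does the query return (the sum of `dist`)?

Base: (n3, dist=0).
Iteration 1: edges from {n3} -> (n21, dist=1), (n29, dist=1).
Iteration 2: no outgoing edges from {n21,n29}; recursion stops.
SUM(dist) = 0 + 1 + 1 = 2.

2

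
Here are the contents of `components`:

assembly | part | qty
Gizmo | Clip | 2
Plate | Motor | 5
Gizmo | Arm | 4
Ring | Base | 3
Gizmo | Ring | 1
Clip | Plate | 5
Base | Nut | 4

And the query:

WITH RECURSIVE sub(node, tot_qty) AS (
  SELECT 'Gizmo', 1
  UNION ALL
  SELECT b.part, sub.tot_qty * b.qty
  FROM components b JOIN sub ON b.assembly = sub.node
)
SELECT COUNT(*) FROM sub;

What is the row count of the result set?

Base: (Gizmo, tot_qty=1).
Iteration 1: components of {Gizmo} -> Arm = 1*4 = 4, Clip = 1*2 = 2, Ring = 1*1 = 1.
Iteration 2: components of {Arm,Clip,Ring} -> Base = 1*3 = 3, Plate = 2*5 = 10.
Iteration 3: components of {Base,Plate} -> Motor = 10*5 = 50, Nut = 3*4 = 12.
Iteration 4: no further components; recursion stops.
Total rows emitted: 8.

8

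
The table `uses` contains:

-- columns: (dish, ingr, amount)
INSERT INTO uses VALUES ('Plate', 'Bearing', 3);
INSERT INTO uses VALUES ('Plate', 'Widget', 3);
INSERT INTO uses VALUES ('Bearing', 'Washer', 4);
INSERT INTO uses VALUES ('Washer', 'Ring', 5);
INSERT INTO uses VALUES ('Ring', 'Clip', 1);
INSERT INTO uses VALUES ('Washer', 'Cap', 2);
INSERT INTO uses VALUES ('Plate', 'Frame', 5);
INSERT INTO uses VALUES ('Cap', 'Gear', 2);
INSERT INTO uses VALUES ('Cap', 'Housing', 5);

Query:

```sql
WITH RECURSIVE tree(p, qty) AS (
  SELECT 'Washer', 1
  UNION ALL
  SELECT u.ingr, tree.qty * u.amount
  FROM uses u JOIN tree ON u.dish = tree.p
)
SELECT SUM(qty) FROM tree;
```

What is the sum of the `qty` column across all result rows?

Base: (Washer, qty=1).
Iteration 1: components of {Washer} -> Cap = 1*2 = 2, Ring = 1*5 = 5.
Iteration 2: components of {Cap,Ring} -> Clip = 5*1 = 5, Gear = 2*2 = 4, Housing = 2*5 = 10.
Iteration 3: no further components; recursion stops.
SUM(qty) = 1 + 5 + 2 + 5 + 4 + 10 = 27.

27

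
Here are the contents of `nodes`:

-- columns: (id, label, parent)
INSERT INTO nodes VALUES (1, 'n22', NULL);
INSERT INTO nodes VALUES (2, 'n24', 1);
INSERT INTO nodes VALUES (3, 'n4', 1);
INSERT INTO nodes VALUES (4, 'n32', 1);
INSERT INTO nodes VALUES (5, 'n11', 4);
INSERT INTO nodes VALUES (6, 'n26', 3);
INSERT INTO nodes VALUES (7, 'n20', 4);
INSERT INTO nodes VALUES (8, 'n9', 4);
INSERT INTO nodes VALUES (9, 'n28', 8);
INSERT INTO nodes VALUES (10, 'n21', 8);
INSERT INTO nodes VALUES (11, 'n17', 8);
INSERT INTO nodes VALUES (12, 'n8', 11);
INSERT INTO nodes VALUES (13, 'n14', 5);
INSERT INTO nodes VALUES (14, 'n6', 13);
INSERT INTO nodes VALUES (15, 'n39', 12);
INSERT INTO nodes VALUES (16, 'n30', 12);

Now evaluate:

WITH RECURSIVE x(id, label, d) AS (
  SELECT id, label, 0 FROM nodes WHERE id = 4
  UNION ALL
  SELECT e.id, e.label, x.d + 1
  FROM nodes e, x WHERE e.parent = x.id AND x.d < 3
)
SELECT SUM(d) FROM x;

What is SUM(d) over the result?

17

Base: id=4 (n32) at d 0.
Iteration 1: rows with parent in {4} -> n11 (id 5, d 1), n20 (id 7, d 1), n9 (id 8, d 1).
Iteration 2: rows with parent in {5,7,8} -> n28 (id 9, d 2), n21 (id 10, d 2), n17 (id 11, d 2), n14 (id 13, d 2).
Iteration 3: rows with parent in {9,10,11,13} -> n8 (id 12, d 3), n6 (id 14, d 3).
Iteration 4: d < 3 fails for all current rows; recursion stops.
SUM(d) = 0 + 1 + 1 + 1 + 2 + 2 + 2 + 2 + 3 + 3 = 17.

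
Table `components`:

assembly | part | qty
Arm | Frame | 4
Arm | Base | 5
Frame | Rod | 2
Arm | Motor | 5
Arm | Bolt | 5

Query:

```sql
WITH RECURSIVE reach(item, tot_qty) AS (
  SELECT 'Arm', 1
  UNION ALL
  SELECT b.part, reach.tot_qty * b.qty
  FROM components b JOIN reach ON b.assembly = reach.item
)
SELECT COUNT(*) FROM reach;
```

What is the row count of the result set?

Base: (Arm, tot_qty=1).
Iteration 1: components of {Arm} -> Base = 1*5 = 5, Bolt = 1*5 = 5, Frame = 1*4 = 4, Motor = 1*5 = 5.
Iteration 2: components of {Base,Bolt,Frame,Motor} -> Rod = 4*2 = 8.
Iteration 3: no further components; recursion stops.
Total rows emitted: 6.

6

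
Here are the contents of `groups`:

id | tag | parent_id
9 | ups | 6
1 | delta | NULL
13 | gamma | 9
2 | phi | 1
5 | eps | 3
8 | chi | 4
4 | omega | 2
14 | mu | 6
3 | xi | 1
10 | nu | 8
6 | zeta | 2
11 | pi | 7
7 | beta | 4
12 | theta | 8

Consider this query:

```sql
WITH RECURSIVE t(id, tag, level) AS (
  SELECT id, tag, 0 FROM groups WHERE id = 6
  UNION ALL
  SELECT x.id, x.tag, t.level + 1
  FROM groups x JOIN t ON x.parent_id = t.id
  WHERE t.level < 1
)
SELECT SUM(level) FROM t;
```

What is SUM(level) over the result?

Base: id=6 (zeta) at level 0.
Iteration 1: rows with parent_id in {6} -> ups (id 9, level 1), mu (id 14, level 1).
Iteration 2: level < 1 fails for all current rows; recursion stops.
SUM(level) = 0 + 1 + 1 = 2.

2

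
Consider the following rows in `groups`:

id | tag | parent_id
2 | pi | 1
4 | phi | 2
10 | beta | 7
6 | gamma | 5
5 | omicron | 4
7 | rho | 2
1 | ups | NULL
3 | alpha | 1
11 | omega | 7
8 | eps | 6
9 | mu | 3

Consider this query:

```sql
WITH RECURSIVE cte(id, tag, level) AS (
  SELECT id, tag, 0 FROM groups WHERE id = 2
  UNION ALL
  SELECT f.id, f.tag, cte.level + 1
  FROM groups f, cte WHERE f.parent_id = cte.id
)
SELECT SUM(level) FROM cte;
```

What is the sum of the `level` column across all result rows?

Base: id=2 (pi) at level 0.
Iteration 1: rows with parent_id in {2} -> phi (id 4, level 1), rho (id 7, level 1).
Iteration 2: rows with parent_id in {4,7} -> omicron (id 5, level 2), beta (id 10, level 2), omega (id 11, level 2).
Iteration 3: rows with parent_id in {5,10,11} -> gamma (id 6, level 3).
Iteration 4: rows with parent_id in {6} -> eps (id 8, level 4).
Iteration 5: no rows with parent_id in {8}; recursion stops.
SUM(level) = 0 + 1 + 1 + 2 + 2 + 2 + 3 + 4 = 15.

15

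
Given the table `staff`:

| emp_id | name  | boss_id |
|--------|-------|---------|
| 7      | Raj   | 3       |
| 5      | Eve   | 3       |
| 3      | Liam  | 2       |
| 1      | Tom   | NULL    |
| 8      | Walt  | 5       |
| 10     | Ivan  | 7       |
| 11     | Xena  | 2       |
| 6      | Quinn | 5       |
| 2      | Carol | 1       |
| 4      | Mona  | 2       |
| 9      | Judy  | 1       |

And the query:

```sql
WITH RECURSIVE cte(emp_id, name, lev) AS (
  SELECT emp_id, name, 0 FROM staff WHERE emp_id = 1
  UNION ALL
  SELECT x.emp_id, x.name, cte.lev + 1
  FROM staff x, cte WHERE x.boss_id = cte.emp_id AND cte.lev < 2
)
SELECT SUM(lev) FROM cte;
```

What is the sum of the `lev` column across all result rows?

8

Base: emp_id=1 (Tom) at lev 0.
Iteration 1: rows with boss_id in {1} -> Carol (id 2, lev 1), Judy (id 9, lev 1).
Iteration 2: rows with boss_id in {2,9} -> Liam (id 3, lev 2), Mona (id 4, lev 2), Xena (id 11, lev 2).
Iteration 3: lev < 2 fails for all current rows; recursion stops.
SUM(lev) = 0 + 1 + 1 + 2 + 2 + 2 = 8.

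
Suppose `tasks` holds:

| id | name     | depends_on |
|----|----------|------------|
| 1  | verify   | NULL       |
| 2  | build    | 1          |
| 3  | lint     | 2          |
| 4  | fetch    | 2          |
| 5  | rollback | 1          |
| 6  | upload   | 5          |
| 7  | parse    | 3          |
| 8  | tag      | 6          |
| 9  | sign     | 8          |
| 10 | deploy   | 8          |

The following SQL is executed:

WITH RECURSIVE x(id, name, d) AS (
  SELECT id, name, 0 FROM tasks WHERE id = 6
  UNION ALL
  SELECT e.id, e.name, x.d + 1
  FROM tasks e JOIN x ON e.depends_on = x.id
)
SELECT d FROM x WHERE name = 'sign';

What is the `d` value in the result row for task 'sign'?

2

Base: id=6 (upload) at d 0.
Iteration 1: rows with depends_on in {6} -> tag (id 8, d 1).
Iteration 2: rows with depends_on in {8} -> sign (id 9, d 2), deploy (id 10, d 2).
Iteration 3: no rows with depends_on in {9,10}; recursion stops.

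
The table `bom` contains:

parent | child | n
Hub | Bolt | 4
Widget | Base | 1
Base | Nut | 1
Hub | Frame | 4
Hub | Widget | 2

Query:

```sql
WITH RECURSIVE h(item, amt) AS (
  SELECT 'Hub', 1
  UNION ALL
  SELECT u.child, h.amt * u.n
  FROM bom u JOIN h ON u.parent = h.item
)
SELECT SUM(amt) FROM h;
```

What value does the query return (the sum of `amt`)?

15

Base: (Hub, amt=1).
Iteration 1: components of {Hub} -> Bolt = 1*4 = 4, Frame = 1*4 = 4, Widget = 1*2 = 2.
Iteration 2: components of {Bolt,Frame,Widget} -> Base = 2*1 = 2.
Iteration 3: components of {Base} -> Nut = 2*1 = 2.
Iteration 4: no further components; recursion stops.
SUM(amt) = 1 + 2 + 4 + 4 + 2 + 2 = 15.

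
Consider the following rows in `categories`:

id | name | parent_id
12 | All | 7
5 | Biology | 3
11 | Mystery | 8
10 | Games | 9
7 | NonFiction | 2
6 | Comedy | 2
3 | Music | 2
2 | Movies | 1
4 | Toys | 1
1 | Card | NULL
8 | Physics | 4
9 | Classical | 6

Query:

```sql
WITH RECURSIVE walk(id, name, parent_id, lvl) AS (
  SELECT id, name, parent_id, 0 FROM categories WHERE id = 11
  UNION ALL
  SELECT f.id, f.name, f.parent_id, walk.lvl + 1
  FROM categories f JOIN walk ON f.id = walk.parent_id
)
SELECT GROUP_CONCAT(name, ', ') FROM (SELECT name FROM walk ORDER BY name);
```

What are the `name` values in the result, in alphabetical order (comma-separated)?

Base: id=11 (Mystery), parent_id=8, lvl 0.
Iteration 1: join on id=8 -> Physics (id 8, parent_id=4, lvl 1).
Iteration 2: join on id=4 -> Toys (id 4, parent_id=1, lvl 2).
Iteration 3: join on id=1 -> Card (id 1, parent_id=NULL, lvl 3).
Iteration 4: parent_id is NULL; no match; recursion stops.

Card, Mystery, Physics, Toys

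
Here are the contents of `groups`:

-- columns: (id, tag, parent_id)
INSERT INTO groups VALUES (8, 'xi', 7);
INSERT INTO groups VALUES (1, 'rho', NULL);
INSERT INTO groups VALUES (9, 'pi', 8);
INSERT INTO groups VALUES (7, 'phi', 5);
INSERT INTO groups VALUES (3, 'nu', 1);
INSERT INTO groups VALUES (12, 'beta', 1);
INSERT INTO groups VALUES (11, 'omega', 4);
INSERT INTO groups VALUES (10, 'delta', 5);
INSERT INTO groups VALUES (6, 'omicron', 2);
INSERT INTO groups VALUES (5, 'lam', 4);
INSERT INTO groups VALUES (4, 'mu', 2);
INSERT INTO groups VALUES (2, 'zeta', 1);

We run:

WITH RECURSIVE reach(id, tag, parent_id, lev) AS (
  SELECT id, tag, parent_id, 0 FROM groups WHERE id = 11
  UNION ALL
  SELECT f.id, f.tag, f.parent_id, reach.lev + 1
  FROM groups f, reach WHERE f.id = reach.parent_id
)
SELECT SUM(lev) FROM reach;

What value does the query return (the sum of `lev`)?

6

Base: id=11 (omega), parent_id=4, lev 0.
Iteration 1: join on id=4 -> mu (id 4, parent_id=2, lev 1).
Iteration 2: join on id=2 -> zeta (id 2, parent_id=1, lev 2).
Iteration 3: join on id=1 -> rho (id 1, parent_id=NULL, lev 3).
Iteration 4: parent_id is NULL; no match; recursion stops.
SUM(lev) = 0 + 1 + 2 + 3 = 6.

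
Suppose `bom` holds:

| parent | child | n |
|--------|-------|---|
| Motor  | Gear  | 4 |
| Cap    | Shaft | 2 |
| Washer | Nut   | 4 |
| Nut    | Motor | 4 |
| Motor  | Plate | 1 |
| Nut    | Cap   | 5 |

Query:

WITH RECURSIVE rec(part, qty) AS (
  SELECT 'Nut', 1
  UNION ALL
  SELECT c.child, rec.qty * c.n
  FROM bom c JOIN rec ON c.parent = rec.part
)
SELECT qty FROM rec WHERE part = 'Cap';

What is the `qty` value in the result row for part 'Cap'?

5

Base: (Nut, qty=1).
Iteration 1: components of {Nut} -> Cap = 1*5 = 5, Motor = 1*4 = 4.
Iteration 2: components of {Cap,Motor} -> Gear = 4*4 = 16, Plate = 4*1 = 4, Shaft = 5*2 = 10.
Iteration 3: no further components; recursion stops.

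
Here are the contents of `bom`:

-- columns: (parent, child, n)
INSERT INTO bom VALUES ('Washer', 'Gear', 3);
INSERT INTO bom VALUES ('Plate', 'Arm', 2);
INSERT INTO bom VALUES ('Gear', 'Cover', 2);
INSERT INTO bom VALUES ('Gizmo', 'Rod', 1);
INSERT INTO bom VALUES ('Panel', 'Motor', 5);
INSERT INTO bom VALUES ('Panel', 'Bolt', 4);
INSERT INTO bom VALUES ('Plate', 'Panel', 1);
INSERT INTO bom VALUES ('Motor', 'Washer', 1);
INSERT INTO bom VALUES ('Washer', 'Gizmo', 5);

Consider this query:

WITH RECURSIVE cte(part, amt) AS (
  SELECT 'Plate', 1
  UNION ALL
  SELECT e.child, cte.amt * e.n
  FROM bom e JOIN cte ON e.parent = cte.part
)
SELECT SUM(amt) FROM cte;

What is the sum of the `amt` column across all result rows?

Base: (Plate, amt=1).
Iteration 1: components of {Plate} -> Arm = 1*2 = 2, Panel = 1*1 = 1.
Iteration 2: components of {Arm,Panel} -> Bolt = 1*4 = 4, Motor = 1*5 = 5.
Iteration 3: components of {Bolt,Motor} -> Washer = 5*1 = 5.
Iteration 4: components of {Washer} -> Gear = 5*3 = 15, Gizmo = 5*5 = 25.
Iteration 5: components of {Gear,Gizmo} -> Cover = 15*2 = 30, Rod = 25*1 = 25.
Iteration 6: no further components; recursion stops.
SUM(amt) = 1 + 1 + 2 + 5 + 4 + 5 + 25 + 15 + 25 + 30 = 113.

113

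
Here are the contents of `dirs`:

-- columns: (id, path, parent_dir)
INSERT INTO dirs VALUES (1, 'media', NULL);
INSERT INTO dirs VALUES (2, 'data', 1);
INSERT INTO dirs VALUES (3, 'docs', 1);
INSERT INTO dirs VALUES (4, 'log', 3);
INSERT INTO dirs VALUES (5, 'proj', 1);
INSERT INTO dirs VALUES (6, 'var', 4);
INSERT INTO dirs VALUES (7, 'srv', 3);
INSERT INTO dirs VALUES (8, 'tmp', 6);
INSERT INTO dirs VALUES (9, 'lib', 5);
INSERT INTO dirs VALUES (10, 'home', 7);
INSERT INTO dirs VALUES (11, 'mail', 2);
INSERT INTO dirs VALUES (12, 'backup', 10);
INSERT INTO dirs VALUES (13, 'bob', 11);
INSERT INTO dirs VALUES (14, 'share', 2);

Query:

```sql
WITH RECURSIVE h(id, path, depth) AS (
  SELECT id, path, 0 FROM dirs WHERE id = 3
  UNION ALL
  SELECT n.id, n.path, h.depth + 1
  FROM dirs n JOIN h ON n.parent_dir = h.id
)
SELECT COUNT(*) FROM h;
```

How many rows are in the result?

Base: id=3 (docs) at depth 0.
Iteration 1: rows with parent_dir in {3} -> log (id 4, depth 1), srv (id 7, depth 1).
Iteration 2: rows with parent_dir in {4,7} -> var (id 6, depth 2), home (id 10, depth 2).
Iteration 3: rows with parent_dir in {6,10} -> tmp (id 8, depth 3), backup (id 12, depth 3).
Iteration 4: no rows with parent_dir in {8,12}; recursion stops.
Total rows emitted: 7.

7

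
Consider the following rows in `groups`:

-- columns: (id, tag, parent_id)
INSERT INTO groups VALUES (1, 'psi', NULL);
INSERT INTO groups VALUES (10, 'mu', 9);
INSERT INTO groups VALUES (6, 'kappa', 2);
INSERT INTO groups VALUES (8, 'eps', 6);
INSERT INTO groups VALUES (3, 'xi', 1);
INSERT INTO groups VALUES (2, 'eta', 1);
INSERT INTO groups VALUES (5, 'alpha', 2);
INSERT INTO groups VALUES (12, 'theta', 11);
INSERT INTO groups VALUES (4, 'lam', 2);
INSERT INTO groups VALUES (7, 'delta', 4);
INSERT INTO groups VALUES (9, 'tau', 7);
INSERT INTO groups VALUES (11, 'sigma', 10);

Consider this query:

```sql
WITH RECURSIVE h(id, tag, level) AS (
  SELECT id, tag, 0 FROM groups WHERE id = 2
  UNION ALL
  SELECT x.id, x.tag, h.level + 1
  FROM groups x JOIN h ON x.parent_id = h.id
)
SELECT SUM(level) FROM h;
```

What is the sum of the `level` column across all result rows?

Base: id=2 (eta) at level 0.
Iteration 1: rows with parent_id in {2} -> lam (id 4, level 1), alpha (id 5, level 1), kappa (id 6, level 1).
Iteration 2: rows with parent_id in {4,5,6} -> delta (id 7, level 2), eps (id 8, level 2).
Iteration 3: rows with parent_id in {7,8} -> tau (id 9, level 3).
Iteration 4: rows with parent_id in {9} -> mu (id 10, level 4).
Iteration 5: rows with parent_id in {10} -> sigma (id 11, level 5).
Iteration 6: rows with parent_id in {11} -> theta (id 12, level 6).
Iteration 7: no rows with parent_id in {12}; recursion stops.
SUM(level) = 0 + 1 + 1 + 1 + 2 + 2 + 3 + 4 + 5 + 6 = 25.

25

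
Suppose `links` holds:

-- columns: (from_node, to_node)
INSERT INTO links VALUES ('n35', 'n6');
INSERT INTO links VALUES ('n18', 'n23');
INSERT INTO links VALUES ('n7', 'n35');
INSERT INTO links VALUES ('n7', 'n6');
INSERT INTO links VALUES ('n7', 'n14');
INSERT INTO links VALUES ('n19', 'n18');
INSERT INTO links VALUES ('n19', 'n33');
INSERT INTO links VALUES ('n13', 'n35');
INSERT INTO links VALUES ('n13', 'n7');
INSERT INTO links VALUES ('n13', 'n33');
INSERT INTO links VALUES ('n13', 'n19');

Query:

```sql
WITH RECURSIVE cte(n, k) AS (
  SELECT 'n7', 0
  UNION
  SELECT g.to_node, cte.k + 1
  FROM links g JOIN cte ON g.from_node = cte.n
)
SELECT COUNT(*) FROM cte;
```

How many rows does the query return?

5

Base: (n7, k=0).
Iteration 1: edges from {n7} -> (n14, k=1), (n35, k=1), (n6, k=1).
Iteration 2: edges from {n14,n35,n6} -> (n6, k=2).
Iteration 3: no outgoing edges from {n6}; recursion stops.
Total rows emitted: 5.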